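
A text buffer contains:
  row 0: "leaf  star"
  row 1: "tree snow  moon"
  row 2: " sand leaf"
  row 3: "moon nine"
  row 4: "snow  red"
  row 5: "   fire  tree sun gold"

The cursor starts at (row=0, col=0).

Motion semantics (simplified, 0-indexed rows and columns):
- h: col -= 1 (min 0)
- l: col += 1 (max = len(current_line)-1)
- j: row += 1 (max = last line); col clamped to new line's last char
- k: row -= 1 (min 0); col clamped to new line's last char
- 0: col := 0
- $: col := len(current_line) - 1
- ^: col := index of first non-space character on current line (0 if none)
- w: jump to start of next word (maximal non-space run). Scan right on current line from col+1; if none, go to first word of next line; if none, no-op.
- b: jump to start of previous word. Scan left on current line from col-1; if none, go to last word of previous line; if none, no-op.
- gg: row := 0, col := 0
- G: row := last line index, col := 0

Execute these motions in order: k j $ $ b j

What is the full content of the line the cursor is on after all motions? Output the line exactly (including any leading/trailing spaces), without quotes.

After 1 (k): row=0 col=0 char='l'
After 2 (j): row=1 col=0 char='t'
After 3 ($): row=1 col=14 char='n'
After 4 ($): row=1 col=14 char='n'
After 5 (b): row=1 col=11 char='m'
After 6 (j): row=2 col=9 char='f'

Answer:  sand leaf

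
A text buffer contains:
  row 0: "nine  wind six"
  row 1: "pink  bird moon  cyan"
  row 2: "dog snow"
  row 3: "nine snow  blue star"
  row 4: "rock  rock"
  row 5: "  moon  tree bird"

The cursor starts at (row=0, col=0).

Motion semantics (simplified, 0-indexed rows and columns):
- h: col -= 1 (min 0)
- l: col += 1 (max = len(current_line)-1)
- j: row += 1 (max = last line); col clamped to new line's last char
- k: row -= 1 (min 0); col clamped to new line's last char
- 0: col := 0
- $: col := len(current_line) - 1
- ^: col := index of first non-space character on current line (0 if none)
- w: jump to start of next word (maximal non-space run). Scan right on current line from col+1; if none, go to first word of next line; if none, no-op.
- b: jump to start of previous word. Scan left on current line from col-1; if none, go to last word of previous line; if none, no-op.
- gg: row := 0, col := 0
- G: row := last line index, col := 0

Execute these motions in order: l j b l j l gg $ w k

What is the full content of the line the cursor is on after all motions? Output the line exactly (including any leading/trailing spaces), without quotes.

Answer: nine  wind six

Derivation:
After 1 (l): row=0 col=1 char='i'
After 2 (j): row=1 col=1 char='i'
After 3 (b): row=1 col=0 char='p'
After 4 (l): row=1 col=1 char='i'
After 5 (j): row=2 col=1 char='o'
After 6 (l): row=2 col=2 char='g'
After 7 (gg): row=0 col=0 char='n'
After 8 ($): row=0 col=13 char='x'
After 9 (w): row=1 col=0 char='p'
After 10 (k): row=0 col=0 char='n'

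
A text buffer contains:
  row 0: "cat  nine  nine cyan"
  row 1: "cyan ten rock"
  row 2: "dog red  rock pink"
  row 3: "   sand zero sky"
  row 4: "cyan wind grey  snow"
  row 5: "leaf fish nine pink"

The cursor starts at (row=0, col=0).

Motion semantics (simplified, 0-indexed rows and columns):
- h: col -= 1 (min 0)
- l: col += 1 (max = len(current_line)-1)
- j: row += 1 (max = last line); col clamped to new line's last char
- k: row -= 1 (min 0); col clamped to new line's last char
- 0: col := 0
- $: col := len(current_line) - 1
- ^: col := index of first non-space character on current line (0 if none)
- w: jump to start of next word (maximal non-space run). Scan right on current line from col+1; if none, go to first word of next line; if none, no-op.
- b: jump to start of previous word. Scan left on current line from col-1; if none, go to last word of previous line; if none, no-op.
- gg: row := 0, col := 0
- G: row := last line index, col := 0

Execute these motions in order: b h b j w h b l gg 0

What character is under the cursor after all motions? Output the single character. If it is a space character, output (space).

Answer: c

Derivation:
After 1 (b): row=0 col=0 char='c'
After 2 (h): row=0 col=0 char='c'
After 3 (b): row=0 col=0 char='c'
After 4 (j): row=1 col=0 char='c'
After 5 (w): row=1 col=5 char='t'
After 6 (h): row=1 col=4 char='_'
After 7 (b): row=1 col=0 char='c'
After 8 (l): row=1 col=1 char='y'
After 9 (gg): row=0 col=0 char='c'
After 10 (0): row=0 col=0 char='c'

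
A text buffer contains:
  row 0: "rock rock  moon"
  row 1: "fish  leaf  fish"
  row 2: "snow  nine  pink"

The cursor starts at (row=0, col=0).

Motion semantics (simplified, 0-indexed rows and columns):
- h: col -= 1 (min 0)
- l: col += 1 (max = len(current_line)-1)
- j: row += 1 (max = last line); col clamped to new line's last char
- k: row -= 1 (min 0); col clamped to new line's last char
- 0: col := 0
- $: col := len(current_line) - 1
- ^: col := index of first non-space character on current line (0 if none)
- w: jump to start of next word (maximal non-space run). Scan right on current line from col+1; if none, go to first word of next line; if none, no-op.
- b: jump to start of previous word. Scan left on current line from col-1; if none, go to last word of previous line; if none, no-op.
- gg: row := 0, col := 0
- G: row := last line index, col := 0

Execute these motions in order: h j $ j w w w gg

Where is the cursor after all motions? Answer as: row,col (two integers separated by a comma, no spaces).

After 1 (h): row=0 col=0 char='r'
After 2 (j): row=1 col=0 char='f'
After 3 ($): row=1 col=15 char='h'
After 4 (j): row=2 col=15 char='k'
After 5 (w): row=2 col=15 char='k'
After 6 (w): row=2 col=15 char='k'
After 7 (w): row=2 col=15 char='k'
After 8 (gg): row=0 col=0 char='r'

Answer: 0,0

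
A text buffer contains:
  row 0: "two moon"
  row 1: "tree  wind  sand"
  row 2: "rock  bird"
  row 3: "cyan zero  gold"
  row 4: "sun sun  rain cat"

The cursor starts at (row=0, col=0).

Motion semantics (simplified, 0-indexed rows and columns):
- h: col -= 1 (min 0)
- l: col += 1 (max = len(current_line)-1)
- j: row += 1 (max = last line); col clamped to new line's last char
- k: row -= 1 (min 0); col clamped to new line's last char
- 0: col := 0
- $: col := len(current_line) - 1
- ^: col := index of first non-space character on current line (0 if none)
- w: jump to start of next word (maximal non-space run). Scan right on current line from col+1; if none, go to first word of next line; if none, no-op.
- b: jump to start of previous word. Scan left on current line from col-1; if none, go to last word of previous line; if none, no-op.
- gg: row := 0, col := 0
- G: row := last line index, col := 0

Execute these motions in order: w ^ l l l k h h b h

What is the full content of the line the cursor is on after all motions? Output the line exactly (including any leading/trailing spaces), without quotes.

Answer: two moon

Derivation:
After 1 (w): row=0 col=4 char='m'
After 2 (^): row=0 col=0 char='t'
After 3 (l): row=0 col=1 char='w'
After 4 (l): row=0 col=2 char='o'
After 5 (l): row=0 col=3 char='_'
After 6 (k): row=0 col=3 char='_'
After 7 (h): row=0 col=2 char='o'
After 8 (h): row=0 col=1 char='w'
After 9 (b): row=0 col=0 char='t'
After 10 (h): row=0 col=0 char='t'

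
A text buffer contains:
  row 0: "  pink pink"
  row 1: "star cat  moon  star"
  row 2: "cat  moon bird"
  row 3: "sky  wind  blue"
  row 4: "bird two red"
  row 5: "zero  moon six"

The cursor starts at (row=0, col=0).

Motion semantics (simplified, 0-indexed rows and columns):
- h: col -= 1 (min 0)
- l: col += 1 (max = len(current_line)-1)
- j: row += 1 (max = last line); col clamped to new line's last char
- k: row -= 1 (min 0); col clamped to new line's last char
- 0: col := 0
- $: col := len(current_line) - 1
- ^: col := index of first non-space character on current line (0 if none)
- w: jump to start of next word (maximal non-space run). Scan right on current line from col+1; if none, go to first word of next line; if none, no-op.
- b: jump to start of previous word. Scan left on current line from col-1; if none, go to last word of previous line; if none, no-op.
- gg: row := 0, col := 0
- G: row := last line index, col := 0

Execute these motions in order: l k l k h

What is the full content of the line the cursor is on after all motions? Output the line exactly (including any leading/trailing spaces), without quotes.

Answer:   pink pink

Derivation:
After 1 (l): row=0 col=1 char='_'
After 2 (k): row=0 col=1 char='_'
After 3 (l): row=0 col=2 char='p'
After 4 (k): row=0 col=2 char='p'
After 5 (h): row=0 col=1 char='_'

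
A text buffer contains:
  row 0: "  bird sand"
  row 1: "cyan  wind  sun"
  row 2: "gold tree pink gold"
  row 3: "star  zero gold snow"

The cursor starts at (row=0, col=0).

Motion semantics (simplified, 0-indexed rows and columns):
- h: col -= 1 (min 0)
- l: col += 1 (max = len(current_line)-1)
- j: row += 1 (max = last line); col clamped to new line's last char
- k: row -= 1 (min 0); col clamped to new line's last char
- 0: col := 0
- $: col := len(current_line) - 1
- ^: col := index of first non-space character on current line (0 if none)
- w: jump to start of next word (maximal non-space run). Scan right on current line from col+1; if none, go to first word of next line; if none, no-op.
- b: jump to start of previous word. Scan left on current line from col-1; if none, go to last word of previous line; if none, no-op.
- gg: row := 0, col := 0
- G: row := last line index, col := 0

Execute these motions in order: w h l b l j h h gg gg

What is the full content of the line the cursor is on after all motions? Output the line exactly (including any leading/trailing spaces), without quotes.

Answer:   bird sand

Derivation:
After 1 (w): row=0 col=2 char='b'
After 2 (h): row=0 col=1 char='_'
After 3 (l): row=0 col=2 char='b'
After 4 (b): row=0 col=2 char='b'
After 5 (l): row=0 col=3 char='i'
After 6 (j): row=1 col=3 char='n'
After 7 (h): row=1 col=2 char='a'
After 8 (h): row=1 col=1 char='y'
After 9 (gg): row=0 col=0 char='_'
After 10 (gg): row=0 col=0 char='_'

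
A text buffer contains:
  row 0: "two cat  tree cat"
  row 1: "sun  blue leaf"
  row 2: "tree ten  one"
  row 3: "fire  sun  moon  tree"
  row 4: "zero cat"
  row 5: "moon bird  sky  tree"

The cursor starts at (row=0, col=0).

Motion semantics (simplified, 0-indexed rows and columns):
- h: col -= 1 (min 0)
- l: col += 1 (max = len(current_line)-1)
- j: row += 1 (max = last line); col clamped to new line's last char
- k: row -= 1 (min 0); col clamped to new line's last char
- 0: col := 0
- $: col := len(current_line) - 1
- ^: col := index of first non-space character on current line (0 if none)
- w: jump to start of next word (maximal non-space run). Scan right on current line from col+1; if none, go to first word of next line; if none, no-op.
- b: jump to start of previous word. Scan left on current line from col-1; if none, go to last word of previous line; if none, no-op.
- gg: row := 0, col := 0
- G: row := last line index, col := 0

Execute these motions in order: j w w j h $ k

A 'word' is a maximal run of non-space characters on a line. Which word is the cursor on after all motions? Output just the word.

After 1 (j): row=1 col=0 char='s'
After 2 (w): row=1 col=5 char='b'
After 3 (w): row=1 col=10 char='l'
After 4 (j): row=2 col=10 char='o'
After 5 (h): row=2 col=9 char='_'
After 6 ($): row=2 col=12 char='e'
After 7 (k): row=1 col=12 char='a'

Answer: leaf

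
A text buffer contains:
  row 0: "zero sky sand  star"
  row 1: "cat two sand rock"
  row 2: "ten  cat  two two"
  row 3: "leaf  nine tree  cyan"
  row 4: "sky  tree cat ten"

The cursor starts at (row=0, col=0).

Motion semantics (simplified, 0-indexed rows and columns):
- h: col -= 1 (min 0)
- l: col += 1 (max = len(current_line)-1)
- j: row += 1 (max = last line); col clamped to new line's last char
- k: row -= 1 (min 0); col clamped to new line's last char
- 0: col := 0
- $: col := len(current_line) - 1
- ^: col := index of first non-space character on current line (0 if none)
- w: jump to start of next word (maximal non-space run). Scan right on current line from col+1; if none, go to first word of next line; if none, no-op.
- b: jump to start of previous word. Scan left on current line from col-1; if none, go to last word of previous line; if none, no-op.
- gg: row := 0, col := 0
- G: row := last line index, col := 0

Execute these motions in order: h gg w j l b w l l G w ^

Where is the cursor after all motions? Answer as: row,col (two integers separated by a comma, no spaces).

After 1 (h): row=0 col=0 char='z'
After 2 (gg): row=0 col=0 char='z'
After 3 (w): row=0 col=5 char='s'
After 4 (j): row=1 col=5 char='w'
After 5 (l): row=1 col=6 char='o'
After 6 (b): row=1 col=4 char='t'
After 7 (w): row=1 col=8 char='s'
After 8 (l): row=1 col=9 char='a'
After 9 (l): row=1 col=10 char='n'
After 10 (G): row=4 col=0 char='s'
After 11 (w): row=4 col=5 char='t'
After 12 (^): row=4 col=0 char='s'

Answer: 4,0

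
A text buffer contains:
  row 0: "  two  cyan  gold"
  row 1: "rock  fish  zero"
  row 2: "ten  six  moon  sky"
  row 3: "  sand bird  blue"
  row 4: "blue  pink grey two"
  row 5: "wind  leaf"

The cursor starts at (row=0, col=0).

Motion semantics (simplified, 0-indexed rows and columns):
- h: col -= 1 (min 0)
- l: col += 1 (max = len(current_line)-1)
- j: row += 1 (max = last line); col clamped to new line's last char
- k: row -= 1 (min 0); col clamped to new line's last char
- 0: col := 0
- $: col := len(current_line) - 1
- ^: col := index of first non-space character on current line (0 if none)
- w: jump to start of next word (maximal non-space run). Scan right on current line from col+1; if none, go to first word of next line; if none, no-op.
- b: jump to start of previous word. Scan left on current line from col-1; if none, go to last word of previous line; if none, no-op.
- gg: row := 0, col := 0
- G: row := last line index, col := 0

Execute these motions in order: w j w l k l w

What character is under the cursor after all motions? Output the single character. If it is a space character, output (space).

Answer: g

Derivation:
After 1 (w): row=0 col=2 char='t'
After 2 (j): row=1 col=2 char='c'
After 3 (w): row=1 col=6 char='f'
After 4 (l): row=1 col=7 char='i'
After 5 (k): row=0 col=7 char='c'
After 6 (l): row=0 col=8 char='y'
After 7 (w): row=0 col=13 char='g'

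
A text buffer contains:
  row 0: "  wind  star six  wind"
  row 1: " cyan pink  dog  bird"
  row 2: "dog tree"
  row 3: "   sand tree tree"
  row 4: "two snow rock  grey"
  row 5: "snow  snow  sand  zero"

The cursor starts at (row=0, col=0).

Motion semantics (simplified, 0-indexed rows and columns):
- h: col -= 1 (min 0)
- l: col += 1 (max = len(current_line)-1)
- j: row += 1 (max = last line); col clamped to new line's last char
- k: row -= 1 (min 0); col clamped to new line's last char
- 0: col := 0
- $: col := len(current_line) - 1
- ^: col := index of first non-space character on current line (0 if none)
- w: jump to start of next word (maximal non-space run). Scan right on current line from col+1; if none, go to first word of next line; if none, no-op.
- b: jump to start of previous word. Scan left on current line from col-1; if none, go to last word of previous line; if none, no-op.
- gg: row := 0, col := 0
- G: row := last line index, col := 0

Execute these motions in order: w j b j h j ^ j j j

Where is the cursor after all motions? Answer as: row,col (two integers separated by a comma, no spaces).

Answer: 5,3

Derivation:
After 1 (w): row=0 col=2 char='w'
After 2 (j): row=1 col=2 char='y'
After 3 (b): row=1 col=1 char='c'
After 4 (j): row=2 col=1 char='o'
After 5 (h): row=2 col=0 char='d'
After 6 (j): row=3 col=0 char='_'
After 7 (^): row=3 col=3 char='s'
After 8 (j): row=4 col=3 char='_'
After 9 (j): row=5 col=3 char='w'
After 10 (j): row=5 col=3 char='w'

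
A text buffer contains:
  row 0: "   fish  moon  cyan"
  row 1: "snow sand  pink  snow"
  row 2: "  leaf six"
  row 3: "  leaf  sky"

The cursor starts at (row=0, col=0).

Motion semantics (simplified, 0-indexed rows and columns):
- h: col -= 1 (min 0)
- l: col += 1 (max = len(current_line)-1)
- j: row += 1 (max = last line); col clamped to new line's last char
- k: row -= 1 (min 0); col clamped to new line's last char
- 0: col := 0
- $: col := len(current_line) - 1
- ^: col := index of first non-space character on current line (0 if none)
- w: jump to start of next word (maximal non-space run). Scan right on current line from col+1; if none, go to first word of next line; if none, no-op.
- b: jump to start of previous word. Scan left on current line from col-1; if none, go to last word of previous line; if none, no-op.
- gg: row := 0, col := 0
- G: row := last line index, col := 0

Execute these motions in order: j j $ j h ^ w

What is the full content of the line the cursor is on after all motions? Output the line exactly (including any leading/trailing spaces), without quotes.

Answer:   leaf  sky

Derivation:
After 1 (j): row=1 col=0 char='s'
After 2 (j): row=2 col=0 char='_'
After 3 ($): row=2 col=9 char='x'
After 4 (j): row=3 col=9 char='k'
After 5 (h): row=3 col=8 char='s'
After 6 (^): row=3 col=2 char='l'
After 7 (w): row=3 col=8 char='s'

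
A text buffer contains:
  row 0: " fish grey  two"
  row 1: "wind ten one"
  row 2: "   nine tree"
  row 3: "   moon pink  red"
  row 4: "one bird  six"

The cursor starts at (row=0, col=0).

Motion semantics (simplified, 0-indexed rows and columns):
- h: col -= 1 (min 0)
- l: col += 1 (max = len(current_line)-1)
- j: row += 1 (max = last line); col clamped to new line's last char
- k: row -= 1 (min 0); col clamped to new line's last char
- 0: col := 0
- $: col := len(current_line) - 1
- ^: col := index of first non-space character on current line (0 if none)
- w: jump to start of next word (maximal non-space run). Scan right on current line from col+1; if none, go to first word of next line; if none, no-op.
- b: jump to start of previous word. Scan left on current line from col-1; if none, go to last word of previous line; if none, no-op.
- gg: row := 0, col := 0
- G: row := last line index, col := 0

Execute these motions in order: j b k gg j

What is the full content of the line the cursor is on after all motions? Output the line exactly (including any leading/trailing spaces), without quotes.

After 1 (j): row=1 col=0 char='w'
After 2 (b): row=0 col=12 char='t'
After 3 (k): row=0 col=12 char='t'
After 4 (gg): row=0 col=0 char='_'
After 5 (j): row=1 col=0 char='w'

Answer: wind ten one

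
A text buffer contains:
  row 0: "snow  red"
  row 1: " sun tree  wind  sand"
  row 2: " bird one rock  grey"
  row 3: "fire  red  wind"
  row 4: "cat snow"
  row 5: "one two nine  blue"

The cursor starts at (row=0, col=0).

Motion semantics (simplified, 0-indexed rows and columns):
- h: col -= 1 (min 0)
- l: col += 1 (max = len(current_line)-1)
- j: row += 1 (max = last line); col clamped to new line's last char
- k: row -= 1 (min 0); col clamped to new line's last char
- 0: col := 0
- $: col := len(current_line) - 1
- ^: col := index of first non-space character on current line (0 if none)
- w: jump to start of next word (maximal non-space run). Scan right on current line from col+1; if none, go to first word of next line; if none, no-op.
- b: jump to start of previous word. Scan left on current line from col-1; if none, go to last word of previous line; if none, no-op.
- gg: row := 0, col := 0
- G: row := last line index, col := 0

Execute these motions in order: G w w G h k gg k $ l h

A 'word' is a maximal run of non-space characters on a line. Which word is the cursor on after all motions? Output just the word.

After 1 (G): row=5 col=0 char='o'
After 2 (w): row=5 col=4 char='t'
After 3 (w): row=5 col=8 char='n'
After 4 (G): row=5 col=0 char='o'
After 5 (h): row=5 col=0 char='o'
After 6 (k): row=4 col=0 char='c'
After 7 (gg): row=0 col=0 char='s'
After 8 (k): row=0 col=0 char='s'
After 9 ($): row=0 col=8 char='d'
After 10 (l): row=0 col=8 char='d'
After 11 (h): row=0 col=7 char='e'

Answer: red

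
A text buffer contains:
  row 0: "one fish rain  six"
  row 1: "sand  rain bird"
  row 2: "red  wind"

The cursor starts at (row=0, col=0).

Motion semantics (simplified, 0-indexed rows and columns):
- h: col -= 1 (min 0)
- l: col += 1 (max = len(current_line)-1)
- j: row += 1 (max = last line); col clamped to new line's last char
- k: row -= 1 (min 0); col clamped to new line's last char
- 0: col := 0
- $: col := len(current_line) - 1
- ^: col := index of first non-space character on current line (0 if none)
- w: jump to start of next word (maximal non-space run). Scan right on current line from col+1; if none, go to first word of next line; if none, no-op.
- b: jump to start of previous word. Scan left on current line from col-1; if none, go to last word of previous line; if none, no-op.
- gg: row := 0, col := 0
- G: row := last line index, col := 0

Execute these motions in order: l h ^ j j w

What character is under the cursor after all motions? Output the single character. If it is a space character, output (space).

Answer: w

Derivation:
After 1 (l): row=0 col=1 char='n'
After 2 (h): row=0 col=0 char='o'
After 3 (^): row=0 col=0 char='o'
After 4 (j): row=1 col=0 char='s'
After 5 (j): row=2 col=0 char='r'
After 6 (w): row=2 col=5 char='w'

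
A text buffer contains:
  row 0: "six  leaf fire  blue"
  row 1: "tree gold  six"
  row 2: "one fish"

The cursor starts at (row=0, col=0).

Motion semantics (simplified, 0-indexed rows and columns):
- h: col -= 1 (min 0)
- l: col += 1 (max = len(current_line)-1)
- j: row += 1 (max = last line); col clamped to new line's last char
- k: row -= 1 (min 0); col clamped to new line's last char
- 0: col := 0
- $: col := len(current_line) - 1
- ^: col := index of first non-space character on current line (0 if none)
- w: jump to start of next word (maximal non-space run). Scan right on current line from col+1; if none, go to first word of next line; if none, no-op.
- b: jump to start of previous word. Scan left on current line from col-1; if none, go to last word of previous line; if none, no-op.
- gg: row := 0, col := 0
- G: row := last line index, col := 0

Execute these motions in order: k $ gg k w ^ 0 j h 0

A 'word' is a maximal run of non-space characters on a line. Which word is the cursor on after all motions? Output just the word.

Answer: tree

Derivation:
After 1 (k): row=0 col=0 char='s'
After 2 ($): row=0 col=19 char='e'
After 3 (gg): row=0 col=0 char='s'
After 4 (k): row=0 col=0 char='s'
After 5 (w): row=0 col=5 char='l'
After 6 (^): row=0 col=0 char='s'
After 7 (0): row=0 col=0 char='s'
After 8 (j): row=1 col=0 char='t'
After 9 (h): row=1 col=0 char='t'
After 10 (0): row=1 col=0 char='t'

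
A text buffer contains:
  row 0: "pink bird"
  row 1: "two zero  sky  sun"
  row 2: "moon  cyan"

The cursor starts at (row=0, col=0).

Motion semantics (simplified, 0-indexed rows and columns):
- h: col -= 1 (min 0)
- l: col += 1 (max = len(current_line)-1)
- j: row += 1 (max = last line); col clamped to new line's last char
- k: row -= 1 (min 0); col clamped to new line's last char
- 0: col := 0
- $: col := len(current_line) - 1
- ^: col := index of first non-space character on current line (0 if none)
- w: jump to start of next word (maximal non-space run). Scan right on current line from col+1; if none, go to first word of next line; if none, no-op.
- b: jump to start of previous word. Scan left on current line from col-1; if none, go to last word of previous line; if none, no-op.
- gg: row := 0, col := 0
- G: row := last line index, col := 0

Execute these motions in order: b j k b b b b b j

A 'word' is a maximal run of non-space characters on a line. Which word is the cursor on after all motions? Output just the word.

After 1 (b): row=0 col=0 char='p'
After 2 (j): row=1 col=0 char='t'
After 3 (k): row=0 col=0 char='p'
After 4 (b): row=0 col=0 char='p'
After 5 (b): row=0 col=0 char='p'
After 6 (b): row=0 col=0 char='p'
After 7 (b): row=0 col=0 char='p'
After 8 (b): row=0 col=0 char='p'
After 9 (j): row=1 col=0 char='t'

Answer: two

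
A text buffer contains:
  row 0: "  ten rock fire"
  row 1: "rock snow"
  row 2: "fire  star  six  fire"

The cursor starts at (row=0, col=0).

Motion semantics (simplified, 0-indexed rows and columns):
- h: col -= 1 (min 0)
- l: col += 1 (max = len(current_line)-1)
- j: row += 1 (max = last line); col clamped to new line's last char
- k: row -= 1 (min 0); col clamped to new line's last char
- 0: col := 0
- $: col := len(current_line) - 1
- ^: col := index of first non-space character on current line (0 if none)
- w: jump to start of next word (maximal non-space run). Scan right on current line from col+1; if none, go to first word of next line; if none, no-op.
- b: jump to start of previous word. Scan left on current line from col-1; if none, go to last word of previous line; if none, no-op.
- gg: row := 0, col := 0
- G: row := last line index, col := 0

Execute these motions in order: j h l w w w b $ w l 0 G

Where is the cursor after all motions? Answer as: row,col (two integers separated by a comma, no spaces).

Answer: 2,0

Derivation:
After 1 (j): row=1 col=0 char='r'
After 2 (h): row=1 col=0 char='r'
After 3 (l): row=1 col=1 char='o'
After 4 (w): row=1 col=5 char='s'
After 5 (w): row=2 col=0 char='f'
After 6 (w): row=2 col=6 char='s'
After 7 (b): row=2 col=0 char='f'
After 8 ($): row=2 col=20 char='e'
After 9 (w): row=2 col=20 char='e'
After 10 (l): row=2 col=20 char='e'
After 11 (0): row=2 col=0 char='f'
After 12 (G): row=2 col=0 char='f'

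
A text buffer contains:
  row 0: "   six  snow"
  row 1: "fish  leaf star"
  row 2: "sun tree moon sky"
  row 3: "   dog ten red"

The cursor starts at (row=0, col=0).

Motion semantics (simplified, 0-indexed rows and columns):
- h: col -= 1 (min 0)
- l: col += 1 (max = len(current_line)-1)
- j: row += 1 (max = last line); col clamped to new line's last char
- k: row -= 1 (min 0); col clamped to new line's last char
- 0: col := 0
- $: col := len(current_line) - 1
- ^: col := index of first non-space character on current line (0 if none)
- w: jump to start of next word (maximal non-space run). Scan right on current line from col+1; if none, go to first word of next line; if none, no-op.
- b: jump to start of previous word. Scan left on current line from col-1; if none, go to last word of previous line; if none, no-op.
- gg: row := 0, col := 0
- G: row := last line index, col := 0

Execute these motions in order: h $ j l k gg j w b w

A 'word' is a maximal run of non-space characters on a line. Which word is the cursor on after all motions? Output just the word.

After 1 (h): row=0 col=0 char='_'
After 2 ($): row=0 col=11 char='w'
After 3 (j): row=1 col=11 char='s'
After 4 (l): row=1 col=12 char='t'
After 5 (k): row=0 col=11 char='w'
After 6 (gg): row=0 col=0 char='_'
After 7 (j): row=1 col=0 char='f'
After 8 (w): row=1 col=6 char='l'
After 9 (b): row=1 col=0 char='f'
After 10 (w): row=1 col=6 char='l'

Answer: leaf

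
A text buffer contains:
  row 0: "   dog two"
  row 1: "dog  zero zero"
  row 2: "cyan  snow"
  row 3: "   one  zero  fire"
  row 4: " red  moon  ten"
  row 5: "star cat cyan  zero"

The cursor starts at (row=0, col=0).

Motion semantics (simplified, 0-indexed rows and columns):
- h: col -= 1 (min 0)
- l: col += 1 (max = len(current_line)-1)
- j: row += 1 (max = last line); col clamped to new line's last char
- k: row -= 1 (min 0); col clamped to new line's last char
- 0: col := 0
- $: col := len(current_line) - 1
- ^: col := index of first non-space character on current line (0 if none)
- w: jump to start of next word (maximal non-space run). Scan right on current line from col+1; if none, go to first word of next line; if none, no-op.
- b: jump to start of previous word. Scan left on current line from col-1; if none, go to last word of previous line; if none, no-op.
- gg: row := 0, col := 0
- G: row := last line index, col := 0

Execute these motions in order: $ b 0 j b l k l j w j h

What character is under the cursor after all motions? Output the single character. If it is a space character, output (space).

After 1 ($): row=0 col=9 char='o'
After 2 (b): row=0 col=7 char='t'
After 3 (0): row=0 col=0 char='_'
After 4 (j): row=1 col=0 char='d'
After 5 (b): row=0 col=7 char='t'
After 6 (l): row=0 col=8 char='w'
After 7 (k): row=0 col=8 char='w'
After 8 (l): row=0 col=9 char='o'
After 9 (j): row=1 col=9 char='_'
After 10 (w): row=1 col=10 char='z'
After 11 (j): row=2 col=9 char='w'
After 12 (h): row=2 col=8 char='o'

Answer: o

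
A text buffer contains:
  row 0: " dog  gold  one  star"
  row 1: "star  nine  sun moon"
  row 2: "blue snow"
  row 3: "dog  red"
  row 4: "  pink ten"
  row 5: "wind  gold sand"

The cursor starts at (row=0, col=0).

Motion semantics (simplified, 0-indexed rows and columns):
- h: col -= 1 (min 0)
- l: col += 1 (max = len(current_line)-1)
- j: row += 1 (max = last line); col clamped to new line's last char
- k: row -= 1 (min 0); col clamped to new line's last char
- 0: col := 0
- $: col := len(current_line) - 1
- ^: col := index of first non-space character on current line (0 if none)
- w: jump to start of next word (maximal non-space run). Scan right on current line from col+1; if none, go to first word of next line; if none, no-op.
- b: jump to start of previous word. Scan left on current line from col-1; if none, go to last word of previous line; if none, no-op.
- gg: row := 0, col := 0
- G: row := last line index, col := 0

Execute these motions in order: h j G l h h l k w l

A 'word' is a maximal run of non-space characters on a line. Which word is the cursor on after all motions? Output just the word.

After 1 (h): row=0 col=0 char='_'
After 2 (j): row=1 col=0 char='s'
After 3 (G): row=5 col=0 char='w'
After 4 (l): row=5 col=1 char='i'
After 5 (h): row=5 col=0 char='w'
After 6 (h): row=5 col=0 char='w'
After 7 (l): row=5 col=1 char='i'
After 8 (k): row=4 col=1 char='_'
After 9 (w): row=4 col=2 char='p'
After 10 (l): row=4 col=3 char='i'

Answer: pink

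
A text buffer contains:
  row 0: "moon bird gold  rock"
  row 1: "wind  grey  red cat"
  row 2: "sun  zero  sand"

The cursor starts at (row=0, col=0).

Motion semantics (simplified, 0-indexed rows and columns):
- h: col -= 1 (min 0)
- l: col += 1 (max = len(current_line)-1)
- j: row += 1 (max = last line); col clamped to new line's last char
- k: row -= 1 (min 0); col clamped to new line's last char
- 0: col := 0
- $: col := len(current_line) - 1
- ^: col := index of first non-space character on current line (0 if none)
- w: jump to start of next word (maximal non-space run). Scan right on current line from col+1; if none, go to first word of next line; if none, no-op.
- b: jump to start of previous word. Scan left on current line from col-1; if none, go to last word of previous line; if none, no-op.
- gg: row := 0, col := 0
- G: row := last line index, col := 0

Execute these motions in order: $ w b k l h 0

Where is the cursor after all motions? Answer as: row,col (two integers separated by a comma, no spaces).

After 1 ($): row=0 col=19 char='k'
After 2 (w): row=1 col=0 char='w'
After 3 (b): row=0 col=16 char='r'
After 4 (k): row=0 col=16 char='r'
After 5 (l): row=0 col=17 char='o'
After 6 (h): row=0 col=16 char='r'
After 7 (0): row=0 col=0 char='m'

Answer: 0,0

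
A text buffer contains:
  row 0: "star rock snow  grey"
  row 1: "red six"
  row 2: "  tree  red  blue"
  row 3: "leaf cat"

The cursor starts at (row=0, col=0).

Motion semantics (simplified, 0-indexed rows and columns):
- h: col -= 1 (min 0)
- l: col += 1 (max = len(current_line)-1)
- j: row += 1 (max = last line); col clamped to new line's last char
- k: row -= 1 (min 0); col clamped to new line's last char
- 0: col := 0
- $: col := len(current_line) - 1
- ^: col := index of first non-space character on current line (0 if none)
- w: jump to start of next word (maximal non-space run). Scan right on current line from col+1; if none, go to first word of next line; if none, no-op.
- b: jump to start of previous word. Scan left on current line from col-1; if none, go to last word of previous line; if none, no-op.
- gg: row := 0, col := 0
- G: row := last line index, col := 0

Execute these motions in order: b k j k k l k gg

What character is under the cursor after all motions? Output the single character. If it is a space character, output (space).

After 1 (b): row=0 col=0 char='s'
After 2 (k): row=0 col=0 char='s'
After 3 (j): row=1 col=0 char='r'
After 4 (k): row=0 col=0 char='s'
After 5 (k): row=0 col=0 char='s'
After 6 (l): row=0 col=1 char='t'
After 7 (k): row=0 col=1 char='t'
After 8 (gg): row=0 col=0 char='s'

Answer: s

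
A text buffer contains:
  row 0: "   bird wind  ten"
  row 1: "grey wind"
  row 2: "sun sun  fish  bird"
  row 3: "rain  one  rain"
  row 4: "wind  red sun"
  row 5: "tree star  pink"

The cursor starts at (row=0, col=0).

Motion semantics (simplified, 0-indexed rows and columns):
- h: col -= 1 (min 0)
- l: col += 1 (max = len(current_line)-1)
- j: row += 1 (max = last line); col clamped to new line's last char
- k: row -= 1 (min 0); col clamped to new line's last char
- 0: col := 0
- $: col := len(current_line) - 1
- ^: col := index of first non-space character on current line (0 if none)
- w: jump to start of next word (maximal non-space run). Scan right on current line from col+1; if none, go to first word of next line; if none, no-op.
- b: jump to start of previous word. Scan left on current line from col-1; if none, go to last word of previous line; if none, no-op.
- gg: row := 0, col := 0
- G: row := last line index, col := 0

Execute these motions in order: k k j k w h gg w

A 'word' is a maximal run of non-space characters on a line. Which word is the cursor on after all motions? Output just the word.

Answer: bird

Derivation:
After 1 (k): row=0 col=0 char='_'
After 2 (k): row=0 col=0 char='_'
After 3 (j): row=1 col=0 char='g'
After 4 (k): row=0 col=0 char='_'
After 5 (w): row=0 col=3 char='b'
After 6 (h): row=0 col=2 char='_'
After 7 (gg): row=0 col=0 char='_'
After 8 (w): row=0 col=3 char='b'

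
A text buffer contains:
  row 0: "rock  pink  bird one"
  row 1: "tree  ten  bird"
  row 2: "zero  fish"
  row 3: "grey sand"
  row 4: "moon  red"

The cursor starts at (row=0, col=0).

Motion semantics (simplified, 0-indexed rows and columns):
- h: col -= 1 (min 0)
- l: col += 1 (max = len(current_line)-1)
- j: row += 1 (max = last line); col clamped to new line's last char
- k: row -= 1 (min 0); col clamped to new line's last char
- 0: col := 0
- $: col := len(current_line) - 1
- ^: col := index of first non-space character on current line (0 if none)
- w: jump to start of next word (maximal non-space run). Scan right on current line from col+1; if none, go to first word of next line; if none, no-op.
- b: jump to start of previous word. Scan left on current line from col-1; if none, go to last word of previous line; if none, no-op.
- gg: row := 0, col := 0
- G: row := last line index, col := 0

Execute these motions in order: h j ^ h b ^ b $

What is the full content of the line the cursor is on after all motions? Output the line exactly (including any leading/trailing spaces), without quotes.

After 1 (h): row=0 col=0 char='r'
After 2 (j): row=1 col=0 char='t'
After 3 (^): row=1 col=0 char='t'
After 4 (h): row=1 col=0 char='t'
After 5 (b): row=0 col=17 char='o'
After 6 (^): row=0 col=0 char='r'
After 7 (b): row=0 col=0 char='r'
After 8 ($): row=0 col=19 char='e'

Answer: rock  pink  bird one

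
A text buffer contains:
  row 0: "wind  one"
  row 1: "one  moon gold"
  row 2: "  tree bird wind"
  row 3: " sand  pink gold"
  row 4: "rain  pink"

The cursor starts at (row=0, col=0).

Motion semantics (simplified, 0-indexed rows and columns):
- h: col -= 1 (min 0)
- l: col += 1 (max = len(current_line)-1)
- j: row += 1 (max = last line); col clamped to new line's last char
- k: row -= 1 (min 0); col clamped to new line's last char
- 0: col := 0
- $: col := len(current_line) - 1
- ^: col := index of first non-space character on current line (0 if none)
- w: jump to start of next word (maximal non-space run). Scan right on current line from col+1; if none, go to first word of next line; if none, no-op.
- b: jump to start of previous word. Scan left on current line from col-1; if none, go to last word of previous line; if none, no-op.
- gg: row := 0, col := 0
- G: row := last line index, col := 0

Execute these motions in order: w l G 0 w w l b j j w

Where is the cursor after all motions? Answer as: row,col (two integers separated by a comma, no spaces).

Answer: 4,6

Derivation:
After 1 (w): row=0 col=6 char='o'
After 2 (l): row=0 col=7 char='n'
After 3 (G): row=4 col=0 char='r'
After 4 (0): row=4 col=0 char='r'
After 5 (w): row=4 col=6 char='p'
After 6 (w): row=4 col=6 char='p'
After 7 (l): row=4 col=7 char='i'
After 8 (b): row=4 col=6 char='p'
After 9 (j): row=4 col=6 char='p'
After 10 (j): row=4 col=6 char='p'
After 11 (w): row=4 col=6 char='p'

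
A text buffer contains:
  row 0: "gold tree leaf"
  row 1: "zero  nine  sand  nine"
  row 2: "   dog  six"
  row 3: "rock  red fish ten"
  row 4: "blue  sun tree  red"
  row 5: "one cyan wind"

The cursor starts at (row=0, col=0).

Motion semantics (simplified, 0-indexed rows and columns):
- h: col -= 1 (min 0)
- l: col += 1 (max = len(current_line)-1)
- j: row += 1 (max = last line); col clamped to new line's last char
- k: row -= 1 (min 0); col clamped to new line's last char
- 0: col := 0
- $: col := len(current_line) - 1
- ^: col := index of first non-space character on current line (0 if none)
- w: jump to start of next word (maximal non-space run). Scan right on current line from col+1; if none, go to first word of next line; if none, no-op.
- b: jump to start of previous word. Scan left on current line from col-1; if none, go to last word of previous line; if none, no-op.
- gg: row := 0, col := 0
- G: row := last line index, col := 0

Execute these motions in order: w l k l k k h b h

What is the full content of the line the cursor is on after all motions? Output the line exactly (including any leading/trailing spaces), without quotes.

Answer: gold tree leaf

Derivation:
After 1 (w): row=0 col=5 char='t'
After 2 (l): row=0 col=6 char='r'
After 3 (k): row=0 col=6 char='r'
After 4 (l): row=0 col=7 char='e'
After 5 (k): row=0 col=7 char='e'
After 6 (k): row=0 col=7 char='e'
After 7 (h): row=0 col=6 char='r'
After 8 (b): row=0 col=5 char='t'
After 9 (h): row=0 col=4 char='_'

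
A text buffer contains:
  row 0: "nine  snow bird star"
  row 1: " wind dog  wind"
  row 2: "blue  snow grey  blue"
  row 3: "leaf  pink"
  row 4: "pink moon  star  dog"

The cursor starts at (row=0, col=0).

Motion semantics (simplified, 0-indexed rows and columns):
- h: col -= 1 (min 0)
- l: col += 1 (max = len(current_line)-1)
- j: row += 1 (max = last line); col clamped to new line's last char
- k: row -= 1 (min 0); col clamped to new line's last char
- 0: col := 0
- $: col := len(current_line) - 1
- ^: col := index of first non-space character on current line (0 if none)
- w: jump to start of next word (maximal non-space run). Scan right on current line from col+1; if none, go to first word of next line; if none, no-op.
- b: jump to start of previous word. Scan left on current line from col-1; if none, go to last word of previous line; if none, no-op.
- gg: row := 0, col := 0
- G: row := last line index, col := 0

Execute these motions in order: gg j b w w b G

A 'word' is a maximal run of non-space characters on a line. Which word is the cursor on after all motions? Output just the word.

Answer: pink

Derivation:
After 1 (gg): row=0 col=0 char='n'
After 2 (j): row=1 col=0 char='_'
After 3 (b): row=0 col=16 char='s'
After 4 (w): row=1 col=1 char='w'
After 5 (w): row=1 col=6 char='d'
After 6 (b): row=1 col=1 char='w'
After 7 (G): row=4 col=0 char='p'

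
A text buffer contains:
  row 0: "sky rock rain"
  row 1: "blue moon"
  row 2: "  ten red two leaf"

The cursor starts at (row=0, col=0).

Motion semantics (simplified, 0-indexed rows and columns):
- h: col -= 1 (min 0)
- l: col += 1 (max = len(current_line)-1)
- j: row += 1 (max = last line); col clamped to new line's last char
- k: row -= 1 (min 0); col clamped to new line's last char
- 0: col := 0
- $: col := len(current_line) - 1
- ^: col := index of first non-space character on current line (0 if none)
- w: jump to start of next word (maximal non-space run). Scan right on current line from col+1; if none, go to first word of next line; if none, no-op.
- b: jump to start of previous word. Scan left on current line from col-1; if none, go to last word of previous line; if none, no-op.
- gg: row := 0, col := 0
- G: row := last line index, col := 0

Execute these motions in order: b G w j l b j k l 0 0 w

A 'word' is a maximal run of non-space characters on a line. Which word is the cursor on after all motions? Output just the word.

After 1 (b): row=0 col=0 char='s'
After 2 (G): row=2 col=0 char='_'
After 3 (w): row=2 col=2 char='t'
After 4 (j): row=2 col=2 char='t'
After 5 (l): row=2 col=3 char='e'
After 6 (b): row=2 col=2 char='t'
After 7 (j): row=2 col=2 char='t'
After 8 (k): row=1 col=2 char='u'
After 9 (l): row=1 col=3 char='e'
After 10 (0): row=1 col=0 char='b'
After 11 (0): row=1 col=0 char='b'
After 12 (w): row=1 col=5 char='m'

Answer: moon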